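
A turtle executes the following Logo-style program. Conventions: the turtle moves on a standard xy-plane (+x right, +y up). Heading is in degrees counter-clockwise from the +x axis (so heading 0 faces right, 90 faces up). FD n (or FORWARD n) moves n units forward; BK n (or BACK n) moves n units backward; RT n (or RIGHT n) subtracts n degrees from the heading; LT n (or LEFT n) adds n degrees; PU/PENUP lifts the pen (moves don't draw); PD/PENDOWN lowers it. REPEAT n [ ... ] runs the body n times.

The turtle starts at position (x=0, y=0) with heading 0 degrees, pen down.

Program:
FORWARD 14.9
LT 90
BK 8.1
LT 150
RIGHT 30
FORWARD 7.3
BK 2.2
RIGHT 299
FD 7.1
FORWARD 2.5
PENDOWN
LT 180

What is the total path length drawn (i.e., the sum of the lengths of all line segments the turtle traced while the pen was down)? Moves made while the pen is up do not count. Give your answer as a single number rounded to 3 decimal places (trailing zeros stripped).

Answer: 42.1

Derivation:
Executing turtle program step by step:
Start: pos=(0,0), heading=0, pen down
FD 14.9: (0,0) -> (14.9,0) [heading=0, draw]
LT 90: heading 0 -> 90
BK 8.1: (14.9,0) -> (14.9,-8.1) [heading=90, draw]
LT 150: heading 90 -> 240
RT 30: heading 240 -> 210
FD 7.3: (14.9,-8.1) -> (8.578,-11.75) [heading=210, draw]
BK 2.2: (8.578,-11.75) -> (10.483,-10.65) [heading=210, draw]
RT 299: heading 210 -> 271
FD 7.1: (10.483,-10.65) -> (10.607,-17.749) [heading=271, draw]
FD 2.5: (10.607,-17.749) -> (10.651,-20.249) [heading=271, draw]
PD: pen down
LT 180: heading 271 -> 91
Final: pos=(10.651,-20.249), heading=91, 6 segment(s) drawn

Segment lengths:
  seg 1: (0,0) -> (14.9,0), length = 14.9
  seg 2: (14.9,0) -> (14.9,-8.1), length = 8.1
  seg 3: (14.9,-8.1) -> (8.578,-11.75), length = 7.3
  seg 4: (8.578,-11.75) -> (10.483,-10.65), length = 2.2
  seg 5: (10.483,-10.65) -> (10.607,-17.749), length = 7.1
  seg 6: (10.607,-17.749) -> (10.651,-20.249), length = 2.5
Total = 42.1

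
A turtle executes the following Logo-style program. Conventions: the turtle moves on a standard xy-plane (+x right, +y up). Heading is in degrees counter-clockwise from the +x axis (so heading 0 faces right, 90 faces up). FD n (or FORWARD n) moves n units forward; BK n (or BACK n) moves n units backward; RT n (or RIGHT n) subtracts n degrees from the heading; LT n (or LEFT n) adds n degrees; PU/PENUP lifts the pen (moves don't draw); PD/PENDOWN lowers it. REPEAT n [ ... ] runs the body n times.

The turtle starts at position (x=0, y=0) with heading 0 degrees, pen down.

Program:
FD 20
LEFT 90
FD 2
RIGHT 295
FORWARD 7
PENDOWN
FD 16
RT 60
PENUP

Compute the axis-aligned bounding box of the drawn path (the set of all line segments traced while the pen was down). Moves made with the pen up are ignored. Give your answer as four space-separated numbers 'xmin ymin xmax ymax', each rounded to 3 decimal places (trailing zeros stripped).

Executing turtle program step by step:
Start: pos=(0,0), heading=0, pen down
FD 20: (0,0) -> (20,0) [heading=0, draw]
LT 90: heading 0 -> 90
FD 2: (20,0) -> (20,2) [heading=90, draw]
RT 295: heading 90 -> 155
FD 7: (20,2) -> (13.656,4.958) [heading=155, draw]
PD: pen down
FD 16: (13.656,4.958) -> (-0.845,11.72) [heading=155, draw]
RT 60: heading 155 -> 95
PU: pen up
Final: pos=(-0.845,11.72), heading=95, 4 segment(s) drawn

Segment endpoints: x in {-0.845, 0, 13.656, 20}, y in {0, 2, 4.958, 11.72}
xmin=-0.845, ymin=0, xmax=20, ymax=11.72

Answer: -0.845 0 20 11.72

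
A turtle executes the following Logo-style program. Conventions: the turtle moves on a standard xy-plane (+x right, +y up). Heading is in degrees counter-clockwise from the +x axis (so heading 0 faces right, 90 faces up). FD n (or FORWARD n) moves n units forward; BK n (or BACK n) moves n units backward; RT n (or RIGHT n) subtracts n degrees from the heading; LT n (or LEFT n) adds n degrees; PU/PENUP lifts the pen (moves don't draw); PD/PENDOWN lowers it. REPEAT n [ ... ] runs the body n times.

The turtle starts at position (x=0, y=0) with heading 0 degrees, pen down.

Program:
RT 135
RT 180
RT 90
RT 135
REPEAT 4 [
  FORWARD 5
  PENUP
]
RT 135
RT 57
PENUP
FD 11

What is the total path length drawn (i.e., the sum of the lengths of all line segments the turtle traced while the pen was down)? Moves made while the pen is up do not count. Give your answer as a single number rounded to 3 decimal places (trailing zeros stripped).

Answer: 5

Derivation:
Executing turtle program step by step:
Start: pos=(0,0), heading=0, pen down
RT 135: heading 0 -> 225
RT 180: heading 225 -> 45
RT 90: heading 45 -> 315
RT 135: heading 315 -> 180
REPEAT 4 [
  -- iteration 1/4 --
  FD 5: (0,0) -> (-5,0) [heading=180, draw]
  PU: pen up
  -- iteration 2/4 --
  FD 5: (-5,0) -> (-10,0) [heading=180, move]
  PU: pen up
  -- iteration 3/4 --
  FD 5: (-10,0) -> (-15,0) [heading=180, move]
  PU: pen up
  -- iteration 4/4 --
  FD 5: (-15,0) -> (-20,0) [heading=180, move]
  PU: pen up
]
RT 135: heading 180 -> 45
RT 57: heading 45 -> 348
PU: pen up
FD 11: (-20,0) -> (-9.24,-2.287) [heading=348, move]
Final: pos=(-9.24,-2.287), heading=348, 1 segment(s) drawn

Segment lengths:
  seg 1: (0,0) -> (-5,0), length = 5
Total = 5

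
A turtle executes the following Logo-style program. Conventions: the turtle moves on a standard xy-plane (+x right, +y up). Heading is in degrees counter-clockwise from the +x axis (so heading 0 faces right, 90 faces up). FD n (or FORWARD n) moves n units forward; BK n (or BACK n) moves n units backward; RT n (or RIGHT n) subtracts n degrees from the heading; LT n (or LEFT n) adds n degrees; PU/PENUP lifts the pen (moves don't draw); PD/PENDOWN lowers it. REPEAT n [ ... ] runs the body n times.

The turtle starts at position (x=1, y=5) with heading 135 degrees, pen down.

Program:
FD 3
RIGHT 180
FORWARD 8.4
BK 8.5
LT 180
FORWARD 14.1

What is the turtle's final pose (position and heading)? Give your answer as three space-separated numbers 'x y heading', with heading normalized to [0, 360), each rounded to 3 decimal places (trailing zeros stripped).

Executing turtle program step by step:
Start: pos=(1,5), heading=135, pen down
FD 3: (1,5) -> (-1.121,7.121) [heading=135, draw]
RT 180: heading 135 -> 315
FD 8.4: (-1.121,7.121) -> (4.818,1.182) [heading=315, draw]
BK 8.5: (4.818,1.182) -> (-1.192,7.192) [heading=315, draw]
LT 180: heading 315 -> 135
FD 14.1: (-1.192,7.192) -> (-11.162,17.162) [heading=135, draw]
Final: pos=(-11.162,17.162), heading=135, 4 segment(s) drawn

Answer: -11.162 17.162 135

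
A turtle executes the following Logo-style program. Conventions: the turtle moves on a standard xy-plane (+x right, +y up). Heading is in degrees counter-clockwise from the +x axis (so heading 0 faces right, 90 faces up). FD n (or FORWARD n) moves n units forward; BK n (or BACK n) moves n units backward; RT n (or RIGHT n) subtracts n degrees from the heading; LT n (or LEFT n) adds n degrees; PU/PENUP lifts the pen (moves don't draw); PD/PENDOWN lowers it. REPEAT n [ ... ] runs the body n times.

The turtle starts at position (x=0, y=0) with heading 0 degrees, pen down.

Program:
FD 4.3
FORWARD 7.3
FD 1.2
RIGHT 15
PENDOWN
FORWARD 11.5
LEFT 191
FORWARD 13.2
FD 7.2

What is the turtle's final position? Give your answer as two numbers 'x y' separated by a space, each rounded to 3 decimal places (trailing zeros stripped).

Executing turtle program step by step:
Start: pos=(0,0), heading=0, pen down
FD 4.3: (0,0) -> (4.3,0) [heading=0, draw]
FD 7.3: (4.3,0) -> (11.6,0) [heading=0, draw]
FD 1.2: (11.6,0) -> (12.8,0) [heading=0, draw]
RT 15: heading 0 -> 345
PD: pen down
FD 11.5: (12.8,0) -> (23.908,-2.976) [heading=345, draw]
LT 191: heading 345 -> 176
FD 13.2: (23.908,-2.976) -> (10.74,-2.056) [heading=176, draw]
FD 7.2: (10.74,-2.056) -> (3.558,-1.553) [heading=176, draw]
Final: pos=(3.558,-1.553), heading=176, 6 segment(s) drawn

Answer: 3.558 -1.553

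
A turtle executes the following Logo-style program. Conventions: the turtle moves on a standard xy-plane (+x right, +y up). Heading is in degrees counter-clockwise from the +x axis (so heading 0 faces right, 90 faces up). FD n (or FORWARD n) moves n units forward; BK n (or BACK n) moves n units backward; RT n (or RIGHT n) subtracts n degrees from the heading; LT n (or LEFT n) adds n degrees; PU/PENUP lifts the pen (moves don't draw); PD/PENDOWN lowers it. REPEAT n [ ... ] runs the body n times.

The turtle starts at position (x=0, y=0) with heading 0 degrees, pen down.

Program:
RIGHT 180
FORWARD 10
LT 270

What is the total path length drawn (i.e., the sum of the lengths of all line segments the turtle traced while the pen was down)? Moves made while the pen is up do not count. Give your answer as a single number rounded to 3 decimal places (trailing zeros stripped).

Executing turtle program step by step:
Start: pos=(0,0), heading=0, pen down
RT 180: heading 0 -> 180
FD 10: (0,0) -> (-10,0) [heading=180, draw]
LT 270: heading 180 -> 90
Final: pos=(-10,0), heading=90, 1 segment(s) drawn

Segment lengths:
  seg 1: (0,0) -> (-10,0), length = 10
Total = 10

Answer: 10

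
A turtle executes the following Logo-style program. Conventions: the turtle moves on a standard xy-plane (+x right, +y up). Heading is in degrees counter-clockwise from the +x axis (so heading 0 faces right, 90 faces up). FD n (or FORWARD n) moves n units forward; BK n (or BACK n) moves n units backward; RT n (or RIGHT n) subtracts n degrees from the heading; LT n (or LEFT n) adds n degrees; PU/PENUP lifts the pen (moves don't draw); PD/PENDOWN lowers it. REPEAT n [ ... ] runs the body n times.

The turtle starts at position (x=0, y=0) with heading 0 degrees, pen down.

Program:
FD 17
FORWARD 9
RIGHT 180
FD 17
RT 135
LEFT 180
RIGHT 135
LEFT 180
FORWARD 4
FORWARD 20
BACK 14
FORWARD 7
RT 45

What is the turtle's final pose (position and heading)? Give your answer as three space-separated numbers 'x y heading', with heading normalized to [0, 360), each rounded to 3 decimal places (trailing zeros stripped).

Answer: 9 -17 225

Derivation:
Executing turtle program step by step:
Start: pos=(0,0), heading=0, pen down
FD 17: (0,0) -> (17,0) [heading=0, draw]
FD 9: (17,0) -> (26,0) [heading=0, draw]
RT 180: heading 0 -> 180
FD 17: (26,0) -> (9,0) [heading=180, draw]
RT 135: heading 180 -> 45
LT 180: heading 45 -> 225
RT 135: heading 225 -> 90
LT 180: heading 90 -> 270
FD 4: (9,0) -> (9,-4) [heading=270, draw]
FD 20: (9,-4) -> (9,-24) [heading=270, draw]
BK 14: (9,-24) -> (9,-10) [heading=270, draw]
FD 7: (9,-10) -> (9,-17) [heading=270, draw]
RT 45: heading 270 -> 225
Final: pos=(9,-17), heading=225, 7 segment(s) drawn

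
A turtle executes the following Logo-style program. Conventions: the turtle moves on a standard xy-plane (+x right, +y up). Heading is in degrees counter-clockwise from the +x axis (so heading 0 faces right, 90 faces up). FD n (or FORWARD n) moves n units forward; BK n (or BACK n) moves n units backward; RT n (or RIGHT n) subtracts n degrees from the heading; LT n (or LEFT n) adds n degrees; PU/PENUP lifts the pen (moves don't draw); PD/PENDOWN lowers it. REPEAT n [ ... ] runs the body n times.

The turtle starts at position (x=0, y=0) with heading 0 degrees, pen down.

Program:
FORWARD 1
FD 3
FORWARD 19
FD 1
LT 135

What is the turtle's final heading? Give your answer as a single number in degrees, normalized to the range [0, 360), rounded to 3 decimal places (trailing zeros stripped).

Executing turtle program step by step:
Start: pos=(0,0), heading=0, pen down
FD 1: (0,0) -> (1,0) [heading=0, draw]
FD 3: (1,0) -> (4,0) [heading=0, draw]
FD 19: (4,0) -> (23,0) [heading=0, draw]
FD 1: (23,0) -> (24,0) [heading=0, draw]
LT 135: heading 0 -> 135
Final: pos=(24,0), heading=135, 4 segment(s) drawn

Answer: 135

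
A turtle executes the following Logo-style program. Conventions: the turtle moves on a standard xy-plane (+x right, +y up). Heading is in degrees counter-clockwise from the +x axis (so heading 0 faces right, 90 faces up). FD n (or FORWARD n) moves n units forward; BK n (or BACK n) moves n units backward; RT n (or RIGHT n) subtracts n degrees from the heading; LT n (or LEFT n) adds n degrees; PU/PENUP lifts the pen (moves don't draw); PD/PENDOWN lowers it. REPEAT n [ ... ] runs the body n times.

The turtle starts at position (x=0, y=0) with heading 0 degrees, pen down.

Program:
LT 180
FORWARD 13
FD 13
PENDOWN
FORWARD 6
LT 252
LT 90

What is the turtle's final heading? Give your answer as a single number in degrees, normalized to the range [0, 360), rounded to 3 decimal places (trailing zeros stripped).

Answer: 162

Derivation:
Executing turtle program step by step:
Start: pos=(0,0), heading=0, pen down
LT 180: heading 0 -> 180
FD 13: (0,0) -> (-13,0) [heading=180, draw]
FD 13: (-13,0) -> (-26,0) [heading=180, draw]
PD: pen down
FD 6: (-26,0) -> (-32,0) [heading=180, draw]
LT 252: heading 180 -> 72
LT 90: heading 72 -> 162
Final: pos=(-32,0), heading=162, 3 segment(s) drawn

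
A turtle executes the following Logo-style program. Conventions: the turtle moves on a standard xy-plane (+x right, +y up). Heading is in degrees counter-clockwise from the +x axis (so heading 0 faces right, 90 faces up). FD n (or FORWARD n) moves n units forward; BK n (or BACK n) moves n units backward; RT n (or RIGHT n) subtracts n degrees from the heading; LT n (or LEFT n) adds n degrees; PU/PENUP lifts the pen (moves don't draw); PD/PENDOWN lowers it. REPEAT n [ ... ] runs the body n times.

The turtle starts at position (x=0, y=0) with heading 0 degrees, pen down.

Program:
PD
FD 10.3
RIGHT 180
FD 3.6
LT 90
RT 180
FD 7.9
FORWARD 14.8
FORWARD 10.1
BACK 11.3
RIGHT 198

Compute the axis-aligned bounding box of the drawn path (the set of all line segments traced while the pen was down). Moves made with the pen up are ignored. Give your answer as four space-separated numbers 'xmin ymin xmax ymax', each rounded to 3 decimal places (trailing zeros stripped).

Executing turtle program step by step:
Start: pos=(0,0), heading=0, pen down
PD: pen down
FD 10.3: (0,0) -> (10.3,0) [heading=0, draw]
RT 180: heading 0 -> 180
FD 3.6: (10.3,0) -> (6.7,0) [heading=180, draw]
LT 90: heading 180 -> 270
RT 180: heading 270 -> 90
FD 7.9: (6.7,0) -> (6.7,7.9) [heading=90, draw]
FD 14.8: (6.7,7.9) -> (6.7,22.7) [heading=90, draw]
FD 10.1: (6.7,22.7) -> (6.7,32.8) [heading=90, draw]
BK 11.3: (6.7,32.8) -> (6.7,21.5) [heading=90, draw]
RT 198: heading 90 -> 252
Final: pos=(6.7,21.5), heading=252, 6 segment(s) drawn

Segment endpoints: x in {0, 6.7, 6.7, 6.7, 6.7, 10.3}, y in {0, 0, 7.9, 21.5, 22.7, 32.8}
xmin=0, ymin=0, xmax=10.3, ymax=32.8

Answer: 0 0 10.3 32.8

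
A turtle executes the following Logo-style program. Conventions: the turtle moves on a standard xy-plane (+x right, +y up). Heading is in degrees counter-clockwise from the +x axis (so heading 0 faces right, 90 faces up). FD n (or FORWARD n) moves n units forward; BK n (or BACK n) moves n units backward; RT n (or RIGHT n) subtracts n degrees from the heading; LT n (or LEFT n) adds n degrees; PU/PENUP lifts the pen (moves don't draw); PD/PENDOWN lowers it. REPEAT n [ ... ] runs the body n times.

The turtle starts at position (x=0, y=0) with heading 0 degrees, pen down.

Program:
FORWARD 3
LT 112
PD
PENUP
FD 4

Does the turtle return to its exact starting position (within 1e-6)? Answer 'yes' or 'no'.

Answer: no

Derivation:
Executing turtle program step by step:
Start: pos=(0,0), heading=0, pen down
FD 3: (0,0) -> (3,0) [heading=0, draw]
LT 112: heading 0 -> 112
PD: pen down
PU: pen up
FD 4: (3,0) -> (1.502,3.709) [heading=112, move]
Final: pos=(1.502,3.709), heading=112, 1 segment(s) drawn

Start position: (0, 0)
Final position: (1.502, 3.709)
Distance = 4.001; >= 1e-6 -> NOT closed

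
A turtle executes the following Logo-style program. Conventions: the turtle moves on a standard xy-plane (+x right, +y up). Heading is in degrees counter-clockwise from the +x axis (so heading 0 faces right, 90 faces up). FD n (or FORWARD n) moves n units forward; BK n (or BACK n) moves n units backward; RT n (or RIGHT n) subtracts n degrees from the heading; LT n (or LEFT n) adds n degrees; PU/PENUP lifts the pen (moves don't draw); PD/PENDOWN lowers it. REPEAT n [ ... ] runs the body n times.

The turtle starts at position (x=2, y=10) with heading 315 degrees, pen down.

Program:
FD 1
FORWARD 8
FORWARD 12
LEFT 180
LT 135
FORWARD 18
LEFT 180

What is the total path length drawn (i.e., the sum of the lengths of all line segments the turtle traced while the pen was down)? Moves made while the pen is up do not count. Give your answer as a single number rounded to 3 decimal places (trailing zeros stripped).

Executing turtle program step by step:
Start: pos=(2,10), heading=315, pen down
FD 1: (2,10) -> (2.707,9.293) [heading=315, draw]
FD 8: (2.707,9.293) -> (8.364,3.636) [heading=315, draw]
FD 12: (8.364,3.636) -> (16.849,-4.849) [heading=315, draw]
LT 180: heading 315 -> 135
LT 135: heading 135 -> 270
FD 18: (16.849,-4.849) -> (16.849,-22.849) [heading=270, draw]
LT 180: heading 270 -> 90
Final: pos=(16.849,-22.849), heading=90, 4 segment(s) drawn

Segment lengths:
  seg 1: (2,10) -> (2.707,9.293), length = 1
  seg 2: (2.707,9.293) -> (8.364,3.636), length = 8
  seg 3: (8.364,3.636) -> (16.849,-4.849), length = 12
  seg 4: (16.849,-4.849) -> (16.849,-22.849), length = 18
Total = 39

Answer: 39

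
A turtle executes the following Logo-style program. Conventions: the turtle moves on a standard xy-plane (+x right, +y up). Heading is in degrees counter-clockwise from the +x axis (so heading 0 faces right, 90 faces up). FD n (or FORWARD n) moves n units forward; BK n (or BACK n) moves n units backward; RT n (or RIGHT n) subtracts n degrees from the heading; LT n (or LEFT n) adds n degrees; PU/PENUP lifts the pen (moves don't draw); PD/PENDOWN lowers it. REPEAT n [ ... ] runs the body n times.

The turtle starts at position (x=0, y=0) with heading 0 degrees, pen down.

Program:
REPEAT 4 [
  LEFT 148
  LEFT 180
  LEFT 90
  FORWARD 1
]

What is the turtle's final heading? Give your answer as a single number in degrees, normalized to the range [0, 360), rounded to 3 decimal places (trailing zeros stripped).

Answer: 232

Derivation:
Executing turtle program step by step:
Start: pos=(0,0), heading=0, pen down
REPEAT 4 [
  -- iteration 1/4 --
  LT 148: heading 0 -> 148
  LT 180: heading 148 -> 328
  LT 90: heading 328 -> 58
  FD 1: (0,0) -> (0.53,0.848) [heading=58, draw]
  -- iteration 2/4 --
  LT 148: heading 58 -> 206
  LT 180: heading 206 -> 26
  LT 90: heading 26 -> 116
  FD 1: (0.53,0.848) -> (0.092,1.747) [heading=116, draw]
  -- iteration 3/4 --
  LT 148: heading 116 -> 264
  LT 180: heading 264 -> 84
  LT 90: heading 84 -> 174
  FD 1: (0.092,1.747) -> (-0.903,1.851) [heading=174, draw]
  -- iteration 4/4 --
  LT 148: heading 174 -> 322
  LT 180: heading 322 -> 142
  LT 90: heading 142 -> 232
  FD 1: (-0.903,1.851) -> (-1.519,1.063) [heading=232, draw]
]
Final: pos=(-1.519,1.063), heading=232, 4 segment(s) drawn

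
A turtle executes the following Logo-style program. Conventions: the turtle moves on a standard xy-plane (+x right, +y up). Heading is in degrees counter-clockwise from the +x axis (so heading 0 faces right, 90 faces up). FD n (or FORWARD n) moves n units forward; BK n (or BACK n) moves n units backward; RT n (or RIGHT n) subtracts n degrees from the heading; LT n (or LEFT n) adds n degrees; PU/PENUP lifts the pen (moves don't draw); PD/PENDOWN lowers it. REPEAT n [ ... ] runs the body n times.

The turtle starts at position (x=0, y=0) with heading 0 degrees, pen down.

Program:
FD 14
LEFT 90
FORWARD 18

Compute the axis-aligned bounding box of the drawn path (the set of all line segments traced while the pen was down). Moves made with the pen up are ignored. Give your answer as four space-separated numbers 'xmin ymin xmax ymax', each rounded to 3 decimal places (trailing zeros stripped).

Executing turtle program step by step:
Start: pos=(0,0), heading=0, pen down
FD 14: (0,0) -> (14,0) [heading=0, draw]
LT 90: heading 0 -> 90
FD 18: (14,0) -> (14,18) [heading=90, draw]
Final: pos=(14,18), heading=90, 2 segment(s) drawn

Segment endpoints: x in {0, 14, 14}, y in {0, 18}
xmin=0, ymin=0, xmax=14, ymax=18

Answer: 0 0 14 18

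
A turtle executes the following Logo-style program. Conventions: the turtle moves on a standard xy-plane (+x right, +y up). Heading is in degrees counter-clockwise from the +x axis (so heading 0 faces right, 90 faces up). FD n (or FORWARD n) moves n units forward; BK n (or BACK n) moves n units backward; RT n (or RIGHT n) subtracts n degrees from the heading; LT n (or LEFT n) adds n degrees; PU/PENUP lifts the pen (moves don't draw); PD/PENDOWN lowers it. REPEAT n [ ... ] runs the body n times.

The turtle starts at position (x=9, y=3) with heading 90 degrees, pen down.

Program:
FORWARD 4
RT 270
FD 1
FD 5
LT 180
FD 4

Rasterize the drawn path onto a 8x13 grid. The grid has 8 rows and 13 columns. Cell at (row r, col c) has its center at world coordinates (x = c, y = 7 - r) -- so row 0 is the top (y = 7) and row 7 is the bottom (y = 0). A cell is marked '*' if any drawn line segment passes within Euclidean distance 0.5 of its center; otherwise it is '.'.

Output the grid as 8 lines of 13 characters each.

Segment 0: (9,3) -> (9,7)
Segment 1: (9,7) -> (8,7)
Segment 2: (8,7) -> (3,7)
Segment 3: (3,7) -> (7,7)

Answer: ...*******...
.........*...
.........*...
.........*...
.........*...
.............
.............
.............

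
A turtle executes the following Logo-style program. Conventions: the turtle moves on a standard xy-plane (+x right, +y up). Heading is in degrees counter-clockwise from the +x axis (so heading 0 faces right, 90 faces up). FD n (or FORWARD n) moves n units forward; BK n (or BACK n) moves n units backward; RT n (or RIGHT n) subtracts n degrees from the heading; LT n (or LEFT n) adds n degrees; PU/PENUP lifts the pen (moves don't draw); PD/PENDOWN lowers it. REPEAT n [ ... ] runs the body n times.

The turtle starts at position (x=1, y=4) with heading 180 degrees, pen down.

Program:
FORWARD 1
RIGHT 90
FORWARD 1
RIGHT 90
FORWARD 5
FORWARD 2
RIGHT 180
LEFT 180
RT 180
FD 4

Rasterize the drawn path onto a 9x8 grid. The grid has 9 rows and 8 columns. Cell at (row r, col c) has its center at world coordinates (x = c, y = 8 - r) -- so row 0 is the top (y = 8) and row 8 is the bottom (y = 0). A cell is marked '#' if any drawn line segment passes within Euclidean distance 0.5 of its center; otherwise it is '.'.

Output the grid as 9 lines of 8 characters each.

Answer: ........
........
........
########
##......
........
........
........
........

Derivation:
Segment 0: (1,4) -> (0,4)
Segment 1: (0,4) -> (0,5)
Segment 2: (0,5) -> (5,5)
Segment 3: (5,5) -> (7,5)
Segment 4: (7,5) -> (3,5)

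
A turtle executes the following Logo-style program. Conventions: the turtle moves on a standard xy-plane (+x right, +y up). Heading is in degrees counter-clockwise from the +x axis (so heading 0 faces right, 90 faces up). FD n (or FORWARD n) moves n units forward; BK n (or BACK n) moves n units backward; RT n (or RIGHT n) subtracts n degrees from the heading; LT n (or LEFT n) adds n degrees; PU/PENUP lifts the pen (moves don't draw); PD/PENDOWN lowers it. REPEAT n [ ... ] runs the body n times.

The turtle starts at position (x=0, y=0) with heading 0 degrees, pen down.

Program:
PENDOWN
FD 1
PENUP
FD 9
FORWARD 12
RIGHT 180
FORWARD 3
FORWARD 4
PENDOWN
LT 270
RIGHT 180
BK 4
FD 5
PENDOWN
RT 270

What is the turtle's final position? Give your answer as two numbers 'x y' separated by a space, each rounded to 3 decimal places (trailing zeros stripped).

Executing turtle program step by step:
Start: pos=(0,0), heading=0, pen down
PD: pen down
FD 1: (0,0) -> (1,0) [heading=0, draw]
PU: pen up
FD 9: (1,0) -> (10,0) [heading=0, move]
FD 12: (10,0) -> (22,0) [heading=0, move]
RT 180: heading 0 -> 180
FD 3: (22,0) -> (19,0) [heading=180, move]
FD 4: (19,0) -> (15,0) [heading=180, move]
PD: pen down
LT 270: heading 180 -> 90
RT 180: heading 90 -> 270
BK 4: (15,0) -> (15,4) [heading=270, draw]
FD 5: (15,4) -> (15,-1) [heading=270, draw]
PD: pen down
RT 270: heading 270 -> 0
Final: pos=(15,-1), heading=0, 3 segment(s) drawn

Answer: 15 -1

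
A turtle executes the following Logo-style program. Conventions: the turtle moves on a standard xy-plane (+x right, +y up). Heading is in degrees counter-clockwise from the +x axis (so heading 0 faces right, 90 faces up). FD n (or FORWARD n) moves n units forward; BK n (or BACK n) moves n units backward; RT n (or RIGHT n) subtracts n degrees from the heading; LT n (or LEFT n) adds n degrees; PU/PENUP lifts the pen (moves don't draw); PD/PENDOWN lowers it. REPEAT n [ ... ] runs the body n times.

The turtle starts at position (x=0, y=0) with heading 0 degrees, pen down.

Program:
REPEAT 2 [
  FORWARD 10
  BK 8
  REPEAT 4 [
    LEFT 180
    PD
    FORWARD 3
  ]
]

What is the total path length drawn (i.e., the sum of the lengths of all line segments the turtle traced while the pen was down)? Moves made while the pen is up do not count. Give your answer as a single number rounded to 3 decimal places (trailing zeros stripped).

Executing turtle program step by step:
Start: pos=(0,0), heading=0, pen down
REPEAT 2 [
  -- iteration 1/2 --
  FD 10: (0,0) -> (10,0) [heading=0, draw]
  BK 8: (10,0) -> (2,0) [heading=0, draw]
  REPEAT 4 [
    -- iteration 1/4 --
    LT 180: heading 0 -> 180
    PD: pen down
    FD 3: (2,0) -> (-1,0) [heading=180, draw]
    -- iteration 2/4 --
    LT 180: heading 180 -> 0
    PD: pen down
    FD 3: (-1,0) -> (2,0) [heading=0, draw]
    -- iteration 3/4 --
    LT 180: heading 0 -> 180
    PD: pen down
    FD 3: (2,0) -> (-1,0) [heading=180, draw]
    -- iteration 4/4 --
    LT 180: heading 180 -> 0
    PD: pen down
    FD 3: (-1,0) -> (2,0) [heading=0, draw]
  ]
  -- iteration 2/2 --
  FD 10: (2,0) -> (12,0) [heading=0, draw]
  BK 8: (12,0) -> (4,0) [heading=0, draw]
  REPEAT 4 [
    -- iteration 1/4 --
    LT 180: heading 0 -> 180
    PD: pen down
    FD 3: (4,0) -> (1,0) [heading=180, draw]
    -- iteration 2/4 --
    LT 180: heading 180 -> 0
    PD: pen down
    FD 3: (1,0) -> (4,0) [heading=0, draw]
    -- iteration 3/4 --
    LT 180: heading 0 -> 180
    PD: pen down
    FD 3: (4,0) -> (1,0) [heading=180, draw]
    -- iteration 4/4 --
    LT 180: heading 180 -> 0
    PD: pen down
    FD 3: (1,0) -> (4,0) [heading=0, draw]
  ]
]
Final: pos=(4,0), heading=0, 12 segment(s) drawn

Segment lengths:
  seg 1: (0,0) -> (10,0), length = 10
  seg 2: (10,0) -> (2,0), length = 8
  seg 3: (2,0) -> (-1,0), length = 3
  seg 4: (-1,0) -> (2,0), length = 3
  seg 5: (2,0) -> (-1,0), length = 3
  seg 6: (-1,0) -> (2,0), length = 3
  seg 7: (2,0) -> (12,0), length = 10
  seg 8: (12,0) -> (4,0), length = 8
  seg 9: (4,0) -> (1,0), length = 3
  seg 10: (1,0) -> (4,0), length = 3
  seg 11: (4,0) -> (1,0), length = 3
  seg 12: (1,0) -> (4,0), length = 3
Total = 60

Answer: 60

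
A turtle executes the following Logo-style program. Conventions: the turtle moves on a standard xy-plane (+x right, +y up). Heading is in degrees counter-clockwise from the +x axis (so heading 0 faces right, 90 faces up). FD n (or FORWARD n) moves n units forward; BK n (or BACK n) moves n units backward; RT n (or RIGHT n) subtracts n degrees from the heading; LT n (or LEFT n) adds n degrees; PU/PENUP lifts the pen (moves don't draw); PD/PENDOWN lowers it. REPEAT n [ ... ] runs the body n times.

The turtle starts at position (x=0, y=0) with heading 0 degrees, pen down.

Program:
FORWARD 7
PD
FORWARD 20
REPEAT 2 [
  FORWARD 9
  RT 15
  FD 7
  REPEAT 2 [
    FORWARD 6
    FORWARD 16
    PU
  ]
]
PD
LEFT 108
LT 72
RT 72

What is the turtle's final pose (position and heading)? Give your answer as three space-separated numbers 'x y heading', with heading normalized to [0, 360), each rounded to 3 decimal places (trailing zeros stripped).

Executing turtle program step by step:
Start: pos=(0,0), heading=0, pen down
FD 7: (0,0) -> (7,0) [heading=0, draw]
PD: pen down
FD 20: (7,0) -> (27,0) [heading=0, draw]
REPEAT 2 [
  -- iteration 1/2 --
  FD 9: (27,0) -> (36,0) [heading=0, draw]
  RT 15: heading 0 -> 345
  FD 7: (36,0) -> (42.761,-1.812) [heading=345, draw]
  REPEAT 2 [
    -- iteration 1/2 --
    FD 6: (42.761,-1.812) -> (48.557,-3.365) [heading=345, draw]
    FD 16: (48.557,-3.365) -> (64.012,-7.506) [heading=345, draw]
    PU: pen up
    -- iteration 2/2 --
    FD 6: (64.012,-7.506) -> (69.807,-9.059) [heading=345, move]
    FD 16: (69.807,-9.059) -> (85.262,-13.2) [heading=345, move]
    PU: pen up
  ]
  -- iteration 2/2 --
  FD 9: (85.262,-13.2) -> (93.956,-15.529) [heading=345, move]
  RT 15: heading 345 -> 330
  FD 7: (93.956,-15.529) -> (100.018,-19.029) [heading=330, move]
  REPEAT 2 [
    -- iteration 1/2 --
    FD 6: (100.018,-19.029) -> (105.214,-22.029) [heading=330, move]
    FD 16: (105.214,-22.029) -> (119.07,-30.029) [heading=330, move]
    PU: pen up
    -- iteration 2/2 --
    FD 6: (119.07,-30.029) -> (124.266,-33.029) [heading=330, move]
    FD 16: (124.266,-33.029) -> (138.123,-41.029) [heading=330, move]
    PU: pen up
  ]
]
PD: pen down
LT 108: heading 330 -> 78
LT 72: heading 78 -> 150
RT 72: heading 150 -> 78
Final: pos=(138.123,-41.029), heading=78, 6 segment(s) drawn

Answer: 138.123 -41.029 78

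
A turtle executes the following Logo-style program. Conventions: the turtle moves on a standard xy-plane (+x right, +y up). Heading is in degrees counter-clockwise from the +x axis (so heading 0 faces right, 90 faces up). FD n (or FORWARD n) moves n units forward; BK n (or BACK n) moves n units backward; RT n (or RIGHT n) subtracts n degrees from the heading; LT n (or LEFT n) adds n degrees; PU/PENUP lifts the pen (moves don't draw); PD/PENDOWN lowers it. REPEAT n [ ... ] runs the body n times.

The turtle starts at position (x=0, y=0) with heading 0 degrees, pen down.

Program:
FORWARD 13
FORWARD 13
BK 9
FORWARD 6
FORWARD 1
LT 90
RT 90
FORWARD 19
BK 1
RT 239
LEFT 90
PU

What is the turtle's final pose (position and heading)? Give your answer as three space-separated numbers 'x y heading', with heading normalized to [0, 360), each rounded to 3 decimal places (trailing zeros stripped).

Answer: 42 0 211

Derivation:
Executing turtle program step by step:
Start: pos=(0,0), heading=0, pen down
FD 13: (0,0) -> (13,0) [heading=0, draw]
FD 13: (13,0) -> (26,0) [heading=0, draw]
BK 9: (26,0) -> (17,0) [heading=0, draw]
FD 6: (17,0) -> (23,0) [heading=0, draw]
FD 1: (23,0) -> (24,0) [heading=0, draw]
LT 90: heading 0 -> 90
RT 90: heading 90 -> 0
FD 19: (24,0) -> (43,0) [heading=0, draw]
BK 1: (43,0) -> (42,0) [heading=0, draw]
RT 239: heading 0 -> 121
LT 90: heading 121 -> 211
PU: pen up
Final: pos=(42,0), heading=211, 7 segment(s) drawn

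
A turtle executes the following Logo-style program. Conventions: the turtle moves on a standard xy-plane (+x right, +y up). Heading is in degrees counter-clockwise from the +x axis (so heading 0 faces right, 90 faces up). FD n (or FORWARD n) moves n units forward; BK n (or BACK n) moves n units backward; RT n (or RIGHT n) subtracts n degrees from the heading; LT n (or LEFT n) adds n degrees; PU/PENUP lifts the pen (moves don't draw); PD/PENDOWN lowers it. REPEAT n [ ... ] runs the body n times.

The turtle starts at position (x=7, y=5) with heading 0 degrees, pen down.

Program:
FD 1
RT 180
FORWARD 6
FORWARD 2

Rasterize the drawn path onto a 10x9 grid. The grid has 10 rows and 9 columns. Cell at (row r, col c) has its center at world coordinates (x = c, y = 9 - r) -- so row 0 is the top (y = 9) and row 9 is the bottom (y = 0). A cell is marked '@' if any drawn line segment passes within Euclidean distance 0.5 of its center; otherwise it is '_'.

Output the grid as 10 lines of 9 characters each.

Segment 0: (7,5) -> (8,5)
Segment 1: (8,5) -> (2,5)
Segment 2: (2,5) -> (0,5)

Answer: _________
_________
_________
_________
@@@@@@@@@
_________
_________
_________
_________
_________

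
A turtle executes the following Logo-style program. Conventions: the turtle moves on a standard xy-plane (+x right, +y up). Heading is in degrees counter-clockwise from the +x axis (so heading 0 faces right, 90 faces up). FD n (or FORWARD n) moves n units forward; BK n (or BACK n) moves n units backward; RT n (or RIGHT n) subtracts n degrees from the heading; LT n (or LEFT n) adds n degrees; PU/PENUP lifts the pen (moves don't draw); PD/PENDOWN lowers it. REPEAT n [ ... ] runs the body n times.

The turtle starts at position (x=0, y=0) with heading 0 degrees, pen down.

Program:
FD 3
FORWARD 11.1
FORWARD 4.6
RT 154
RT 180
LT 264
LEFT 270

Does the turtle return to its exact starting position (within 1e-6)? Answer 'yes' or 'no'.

Executing turtle program step by step:
Start: pos=(0,0), heading=0, pen down
FD 3: (0,0) -> (3,0) [heading=0, draw]
FD 11.1: (3,0) -> (14.1,0) [heading=0, draw]
FD 4.6: (14.1,0) -> (18.7,0) [heading=0, draw]
RT 154: heading 0 -> 206
RT 180: heading 206 -> 26
LT 264: heading 26 -> 290
LT 270: heading 290 -> 200
Final: pos=(18.7,0), heading=200, 3 segment(s) drawn

Start position: (0, 0)
Final position: (18.7, 0)
Distance = 18.7; >= 1e-6 -> NOT closed

Answer: no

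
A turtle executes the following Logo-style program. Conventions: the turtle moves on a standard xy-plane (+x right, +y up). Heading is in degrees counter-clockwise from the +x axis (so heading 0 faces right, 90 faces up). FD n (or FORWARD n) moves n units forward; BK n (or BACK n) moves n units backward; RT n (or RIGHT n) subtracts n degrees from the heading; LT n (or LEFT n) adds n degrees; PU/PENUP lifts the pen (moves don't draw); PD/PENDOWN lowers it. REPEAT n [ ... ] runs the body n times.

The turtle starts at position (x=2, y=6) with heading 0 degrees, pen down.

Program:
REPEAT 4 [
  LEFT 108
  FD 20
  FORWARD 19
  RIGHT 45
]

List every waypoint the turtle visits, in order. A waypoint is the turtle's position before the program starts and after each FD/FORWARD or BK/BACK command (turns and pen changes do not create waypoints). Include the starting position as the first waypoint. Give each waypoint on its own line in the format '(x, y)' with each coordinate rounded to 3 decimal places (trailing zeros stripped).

Answer: (2, 6)
(-4.18, 25.021)
(-10.052, 43.091)
(-29.805, 46.22)
(-48.572, 49.192)
(-60.327, 33.012)
(-71.495, 17.64)
(-62.415, -0.18)
(-53.79, -17.109)

Derivation:
Executing turtle program step by step:
Start: pos=(2,6), heading=0, pen down
REPEAT 4 [
  -- iteration 1/4 --
  LT 108: heading 0 -> 108
  FD 20: (2,6) -> (-4.18,25.021) [heading=108, draw]
  FD 19: (-4.18,25.021) -> (-10.052,43.091) [heading=108, draw]
  RT 45: heading 108 -> 63
  -- iteration 2/4 --
  LT 108: heading 63 -> 171
  FD 20: (-10.052,43.091) -> (-29.805,46.22) [heading=171, draw]
  FD 19: (-29.805,46.22) -> (-48.572,49.192) [heading=171, draw]
  RT 45: heading 171 -> 126
  -- iteration 3/4 --
  LT 108: heading 126 -> 234
  FD 20: (-48.572,49.192) -> (-60.327,33.012) [heading=234, draw]
  FD 19: (-60.327,33.012) -> (-71.495,17.64) [heading=234, draw]
  RT 45: heading 234 -> 189
  -- iteration 4/4 --
  LT 108: heading 189 -> 297
  FD 20: (-71.495,17.64) -> (-62.415,-0.18) [heading=297, draw]
  FD 19: (-62.415,-0.18) -> (-53.79,-17.109) [heading=297, draw]
  RT 45: heading 297 -> 252
]
Final: pos=(-53.79,-17.109), heading=252, 8 segment(s) drawn
Waypoints (9 total):
(2, 6)
(-4.18, 25.021)
(-10.052, 43.091)
(-29.805, 46.22)
(-48.572, 49.192)
(-60.327, 33.012)
(-71.495, 17.64)
(-62.415, -0.18)
(-53.79, -17.109)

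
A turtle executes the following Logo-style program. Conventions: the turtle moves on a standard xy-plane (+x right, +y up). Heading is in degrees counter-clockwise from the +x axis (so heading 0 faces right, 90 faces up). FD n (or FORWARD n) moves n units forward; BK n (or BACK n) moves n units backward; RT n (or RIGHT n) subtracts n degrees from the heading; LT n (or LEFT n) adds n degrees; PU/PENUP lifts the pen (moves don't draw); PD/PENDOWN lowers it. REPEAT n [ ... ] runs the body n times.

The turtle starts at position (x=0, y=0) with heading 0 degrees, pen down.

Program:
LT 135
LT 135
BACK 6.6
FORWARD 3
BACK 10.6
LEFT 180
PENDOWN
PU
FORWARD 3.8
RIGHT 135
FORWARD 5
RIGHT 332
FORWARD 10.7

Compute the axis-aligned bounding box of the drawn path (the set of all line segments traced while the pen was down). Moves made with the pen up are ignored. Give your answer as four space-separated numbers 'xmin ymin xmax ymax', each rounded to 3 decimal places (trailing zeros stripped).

Answer: 0 0 0 14.2

Derivation:
Executing turtle program step by step:
Start: pos=(0,0), heading=0, pen down
LT 135: heading 0 -> 135
LT 135: heading 135 -> 270
BK 6.6: (0,0) -> (0,6.6) [heading=270, draw]
FD 3: (0,6.6) -> (0,3.6) [heading=270, draw]
BK 10.6: (0,3.6) -> (0,14.2) [heading=270, draw]
LT 180: heading 270 -> 90
PD: pen down
PU: pen up
FD 3.8: (0,14.2) -> (0,18) [heading=90, move]
RT 135: heading 90 -> 315
FD 5: (0,18) -> (3.536,14.464) [heading=315, move]
RT 332: heading 315 -> 343
FD 10.7: (3.536,14.464) -> (13.768,11.336) [heading=343, move]
Final: pos=(13.768,11.336), heading=343, 3 segment(s) drawn

Segment endpoints: x in {0, 0, 0, 0}, y in {0, 3.6, 6.6, 14.2}
xmin=0, ymin=0, xmax=0, ymax=14.2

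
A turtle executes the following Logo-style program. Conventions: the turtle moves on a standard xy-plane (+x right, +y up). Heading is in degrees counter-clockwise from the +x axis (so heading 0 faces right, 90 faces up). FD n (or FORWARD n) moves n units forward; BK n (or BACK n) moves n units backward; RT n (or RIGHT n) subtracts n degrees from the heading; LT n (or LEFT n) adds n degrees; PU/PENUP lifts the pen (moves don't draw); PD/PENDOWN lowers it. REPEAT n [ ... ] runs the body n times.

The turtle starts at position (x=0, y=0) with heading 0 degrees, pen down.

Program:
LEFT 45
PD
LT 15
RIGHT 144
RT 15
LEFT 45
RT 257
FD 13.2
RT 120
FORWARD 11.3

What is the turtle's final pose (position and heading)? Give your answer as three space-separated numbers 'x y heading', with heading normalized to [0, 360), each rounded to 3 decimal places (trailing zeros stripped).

Answer: 12.339 -0.722 289

Derivation:
Executing turtle program step by step:
Start: pos=(0,0), heading=0, pen down
LT 45: heading 0 -> 45
PD: pen down
LT 15: heading 45 -> 60
RT 144: heading 60 -> 276
RT 15: heading 276 -> 261
LT 45: heading 261 -> 306
RT 257: heading 306 -> 49
FD 13.2: (0,0) -> (8.66,9.962) [heading=49, draw]
RT 120: heading 49 -> 289
FD 11.3: (8.66,9.962) -> (12.339,-0.722) [heading=289, draw]
Final: pos=(12.339,-0.722), heading=289, 2 segment(s) drawn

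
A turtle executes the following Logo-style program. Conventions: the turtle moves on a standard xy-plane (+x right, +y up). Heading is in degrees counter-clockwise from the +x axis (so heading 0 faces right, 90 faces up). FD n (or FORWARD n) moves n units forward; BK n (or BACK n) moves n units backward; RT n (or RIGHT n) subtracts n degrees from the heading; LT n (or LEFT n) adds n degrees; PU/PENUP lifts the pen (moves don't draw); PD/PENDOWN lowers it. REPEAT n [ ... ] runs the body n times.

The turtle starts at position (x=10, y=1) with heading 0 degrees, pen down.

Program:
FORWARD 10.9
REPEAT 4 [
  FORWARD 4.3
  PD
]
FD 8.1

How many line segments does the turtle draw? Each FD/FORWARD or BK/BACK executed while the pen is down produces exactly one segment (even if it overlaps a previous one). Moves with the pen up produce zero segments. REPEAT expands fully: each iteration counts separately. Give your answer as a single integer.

Executing turtle program step by step:
Start: pos=(10,1), heading=0, pen down
FD 10.9: (10,1) -> (20.9,1) [heading=0, draw]
REPEAT 4 [
  -- iteration 1/4 --
  FD 4.3: (20.9,1) -> (25.2,1) [heading=0, draw]
  PD: pen down
  -- iteration 2/4 --
  FD 4.3: (25.2,1) -> (29.5,1) [heading=0, draw]
  PD: pen down
  -- iteration 3/4 --
  FD 4.3: (29.5,1) -> (33.8,1) [heading=0, draw]
  PD: pen down
  -- iteration 4/4 --
  FD 4.3: (33.8,1) -> (38.1,1) [heading=0, draw]
  PD: pen down
]
FD 8.1: (38.1,1) -> (46.2,1) [heading=0, draw]
Final: pos=(46.2,1), heading=0, 6 segment(s) drawn
Segments drawn: 6

Answer: 6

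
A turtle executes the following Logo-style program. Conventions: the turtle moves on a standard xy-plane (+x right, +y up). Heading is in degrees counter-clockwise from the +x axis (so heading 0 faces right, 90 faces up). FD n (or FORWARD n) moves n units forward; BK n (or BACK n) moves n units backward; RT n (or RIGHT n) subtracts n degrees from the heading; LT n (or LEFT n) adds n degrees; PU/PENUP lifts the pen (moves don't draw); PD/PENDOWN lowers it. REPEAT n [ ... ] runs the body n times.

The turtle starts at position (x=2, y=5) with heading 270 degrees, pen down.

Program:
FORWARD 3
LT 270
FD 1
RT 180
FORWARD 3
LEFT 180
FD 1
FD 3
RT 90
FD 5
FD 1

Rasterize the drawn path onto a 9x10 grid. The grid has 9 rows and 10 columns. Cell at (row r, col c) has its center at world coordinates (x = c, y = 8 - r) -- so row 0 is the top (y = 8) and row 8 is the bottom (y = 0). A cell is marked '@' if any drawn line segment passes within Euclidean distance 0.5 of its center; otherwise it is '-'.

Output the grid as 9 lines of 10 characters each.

Segment 0: (2,5) -> (2,2)
Segment 1: (2,2) -> (1,2)
Segment 2: (1,2) -> (4,2)
Segment 3: (4,2) -> (3,2)
Segment 4: (3,2) -> (-0,2)
Segment 5: (-0,2) -> (0,7)
Segment 6: (0,7) -> (0,8)

Answer: @---------
@---------
@---------
@-@-------
@-@-------
@-@-------
@@@@@-----
----------
----------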